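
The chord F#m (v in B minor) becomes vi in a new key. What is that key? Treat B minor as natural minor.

The numeral vi denotes a minor triad on scale degree 6. With F# on degree 6, the tonic of the new key is A.
Degree 6 carries a minor triad in major keys, so the destination is A major.
Check: the diatonic triads of A major are A (I), Bm (ii), C#m (iii), D (IV), E (V), F#m (vi), G#dim (vii°) — F#m is indeed vi.

A major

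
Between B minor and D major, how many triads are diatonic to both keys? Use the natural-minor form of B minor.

7

Diatonic triads of B minor (natural minor): Bm (i), C♯dim (ii°), D (III), Em (iv), F♯m (v), G (VI), A (VII).
Diatonic triads of D major: D (I), Em (ii), F♯m (iii), G (IV), A (V), Bm (vi), C♯dim (vii°).
Matching root and quality in both lists: Bm, C♯dim, D, Em, F♯m, G, A.
That gives 7 common triads.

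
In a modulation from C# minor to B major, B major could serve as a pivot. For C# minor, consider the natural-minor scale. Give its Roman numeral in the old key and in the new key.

The scale of C# minor (natural minor) is C# D# E F# G# A B; B is degree 7, and the triad built there (B-D#-F#) is major, so it is VII.
The scale of B major is B C# D# E F# G# A#; B is degree 1, and the triad built there (B-D#-F#) is major, so it is I.

VII in C# minor; I in B major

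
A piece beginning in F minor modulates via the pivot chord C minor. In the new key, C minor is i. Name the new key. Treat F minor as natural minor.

C minor

The numeral i denotes a minor triad on scale degree 1. With C on degree 1, the tonic of the new key is C.
Degree 1 carries a minor triad in minor keys, so the destination is C minor.
Check: the diatonic triads of C minor (natural minor) are Cm (i), Ddim (ii°), Eb (III), Fm (iv), Gm (v), Ab (VI), Bb (VII) — C minor is indeed i.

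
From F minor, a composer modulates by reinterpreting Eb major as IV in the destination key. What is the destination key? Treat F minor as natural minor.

Bb major

The numeral IV denotes a major triad on scale degree 4. With Eb on degree 4, the tonic of the new key is Bb.
Degree 4 carries a major triad in major keys, so the destination is Bb major.
Check: the diatonic triads of Bb major are Bb (I), Cm (ii), Dm (iii), Eb (IV), F (V), Gm (vi), Adim (vii°) — Eb major is indeed IV.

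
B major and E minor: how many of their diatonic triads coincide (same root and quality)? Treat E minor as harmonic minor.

1

Diatonic triads of B major: B major (I), C# minor (ii), D# minor (iii), E major (IV), F# major (V), G# minor (vi), A# diminished (vii°).
Diatonic triads of E minor (harmonic minor): E minor (i), F# diminished (ii°), G augmented (III+), A minor (iv), B major (V), C major (VI), D# diminished (vii°).
Matching root and quality in both lists: B major.
That gives 1 common triad.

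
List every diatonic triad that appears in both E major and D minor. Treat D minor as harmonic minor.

A

Triads in E major: E major (I), F# minor (ii), G# minor (iii), A major (IV), B major (V), C# minor (vi), D# diminished (vii°).
Triads in D minor (harmonic minor): D minor (i), E diminished (ii°), F augmented (III+), G minor (iv), A major (V), Bb major (VI), C# diminished (vii°).
Shared triads with their functions: A major (IV in E major, V in D minor).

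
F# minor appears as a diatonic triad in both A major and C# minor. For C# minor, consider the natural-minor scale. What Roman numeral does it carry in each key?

The scale of A major is A B C# D E F# G#; F# is degree 6, and the triad built there (F#-A-C#) is minor, so it is vi.
The scale of C# minor (natural minor) is C# D# E F# G# A B; F# is degree 4, and the triad built there (F#-A-C#) is minor, so it is iv.

vi in A major; iv in C# minor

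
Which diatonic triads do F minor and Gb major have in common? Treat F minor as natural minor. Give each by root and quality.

Triads in F minor (natural minor): Fm (i), Gdim (ii°), Ab (III), Bbm (iv), Cm (v), Db (VI), Eb (VII).
Triads in Gb major: Gb (I), Abm (ii), Bbm (iii), Cb (IV), Db (V), Ebm (vi), Fdim (vii°).
Shared triads with their functions: Bbm (iv in F minor, iii in Gb major); Db (VI in F minor, V in Gb major).

Bbm, Db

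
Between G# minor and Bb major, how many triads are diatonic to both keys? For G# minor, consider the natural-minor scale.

0

Diatonic triads of G# minor (natural minor): G#m (i), A#dim (ii°), B (III), C#m (iv), D#m (v), E (VI), F# (VII).
Diatonic triads of Bb major: Bb (I), Cm (ii), Dm (iii), Eb (IV), F (V), Gm (vi), Adim (vii°).
No triad has the same root and quality in both keys.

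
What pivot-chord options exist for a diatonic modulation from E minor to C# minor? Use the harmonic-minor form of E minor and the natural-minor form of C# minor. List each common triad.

B, D#dim

Triads in E minor (harmonic minor): E minor (i), F# diminished (ii°), G augmented (III+), A minor (iv), B major (V), C major (VI), D# diminished (vii°).
Triads in C# minor (natural minor): C# minor (i), D# diminished (ii°), E major (III), F# minor (iv), G# minor (v), A major (VI), B major (VII).
Shared triads with their functions: B major (V in E minor, VII in C# minor); D# diminished (vii° in E minor, ii° in C# minor).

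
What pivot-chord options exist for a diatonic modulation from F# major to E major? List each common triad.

Triads in F# major: F# (I), G#m (ii), A#m (iii), B (IV), C# (V), D#m (vi), E#dim (vii°).
Triads in E major: E (I), F#m (ii), G#m (iii), A (IV), B (V), C#m (vi), D#dim (vii°).
Shared triads with their functions: G#m (ii in F# major, iii in E major); B (IV in F# major, V in E major).

G#m, B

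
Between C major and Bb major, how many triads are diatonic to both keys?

2

Diatonic triads of C major: C major (I), D minor (ii), E minor (iii), F major (IV), G major (V), A minor (vi), B diminished (vii°).
Diatonic triads of Bb major: Bb major (I), C minor (ii), D minor (iii), Eb major (IV), F major (V), G minor (vi), A diminished (vii°).
Matching root and quality in both lists: D minor, F major.
That gives 2 common triads.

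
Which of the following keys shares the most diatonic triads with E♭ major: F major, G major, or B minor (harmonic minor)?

F major

Triads of E♭ major: E♭ (I), Fm (ii), Gm (iii), A♭ (IV), B♭ (V), Cm (vi), Ddim (vii°).
F major shares 2: Gm, B♭.
G major shares 0: none.
B minor (harmonic minor) shares 0: none.
The most common triads (2) are shared with F major.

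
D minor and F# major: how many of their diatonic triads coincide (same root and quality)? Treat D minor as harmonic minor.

Diatonic triads of D minor (harmonic minor): D minor (i), E diminished (ii°), F augmented (III+), G minor (iv), A major (V), Bb major (VI), C# diminished (vii°).
Diatonic triads of F# major: F# major (I), G# minor (ii), A# minor (iii), B major (IV), C# major (V), D# minor (vi), E# diminished (vii°).
No triad has the same root and quality in both keys.

0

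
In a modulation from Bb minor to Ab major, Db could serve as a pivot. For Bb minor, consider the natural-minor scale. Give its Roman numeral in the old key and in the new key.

III in Bb minor; IV in Ab major

The scale of Bb minor (natural minor) is Bb C Db Eb F Gb Ab; Db is degree 3, and the triad built there (Db-F-Ab) is major, so it is III.
The scale of Ab major is Ab Bb C Db Eb F G; Db is degree 4, and the triad built there (Db-F-Ab) is major, so it is IV.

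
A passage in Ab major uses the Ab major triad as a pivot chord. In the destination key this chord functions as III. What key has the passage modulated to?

F minor

The numeral III denotes a major triad on scale degree 3. With Ab on degree 3, the tonic of the new key is F.
Degree 3 carries a major triad in natural-minor keys, so the destination is F minor.
Check: the diatonic triads of F minor (natural minor) are Fm (i), Gdim (ii°), Ab (III), Bbm (iv), Cm (v), Db (VI), Eb (VII) — Ab major is indeed III.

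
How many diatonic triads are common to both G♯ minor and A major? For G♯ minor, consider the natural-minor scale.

Diatonic triads of G♯ minor (natural minor): G♯ minor (i), A♯ diminished (ii°), B major (III), C♯ minor (iv), D♯ minor (v), E major (VI), F♯ major (VII).
Diatonic triads of A major: A major (I), B minor (ii), C♯ minor (iii), D major (IV), E major (V), F♯ minor (vi), G♯ diminished (vii°).
Matching root and quality in both lists: C♯ minor, E major.
That gives 2 common triads.

2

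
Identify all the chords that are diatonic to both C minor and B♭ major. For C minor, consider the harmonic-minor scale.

Triads in C minor (harmonic minor): C minor (i), D diminished (ii°), E♭ augmented (III+), F minor (iv), G major (V), A♭ major (VI), B diminished (vii°).
Triads in B♭ major: B♭ major (I), C minor (ii), D minor (iii), E♭ major (IV), F major (V), G minor (vi), A diminished (vii°).
Shared triads with their functions: C minor (i in C minor, ii in B♭ major).

Cm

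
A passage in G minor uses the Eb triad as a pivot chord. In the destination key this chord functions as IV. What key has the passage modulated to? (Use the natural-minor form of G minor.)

The numeral IV denotes a major triad on scale degree 4. With Eb on degree 4, the tonic of the new key is Bb.
Degree 4 carries a major triad in major keys, so the destination is Bb major.
Check: the diatonic triads of Bb major are Bb (I), Cm (ii), Dm (iii), Eb (IV), F (V), Gm (vi), Adim (vii°) — Eb is indeed IV.

Bb major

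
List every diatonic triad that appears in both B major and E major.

Triads in B major: B (I), C#m (ii), D#m (iii), E (IV), F# (V), G#m (vi), A#dim (vii°).
Triads in E major: E (I), F#m (ii), G#m (iii), A (IV), B (V), C#m (vi), D#dim (vii°).
Shared triads with their functions: B (I in B major, V in E major); C#m (ii in B major, vi in E major); E (IV in B major, I in E major); G#m (vi in B major, iii in E major).

B, C#m, E, G#m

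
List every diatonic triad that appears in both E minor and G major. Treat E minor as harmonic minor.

Em, F#dim, Am, C

Triads in E minor (harmonic minor): Em (i), F#dim (ii°), Gaug (III+), Am (iv), B (V), C (VI), D#dim (vii°).
Triads in G major: G (I), Am (ii), Bm (iii), C (IV), D (V), Em (vi), F#dim (vii°).
Shared triads with their functions: Em (i in E minor, vi in G major); F#dim (ii° in E minor, vii° in G major); Am (iv in E minor, ii in G major); C (VI in E minor, IV in G major).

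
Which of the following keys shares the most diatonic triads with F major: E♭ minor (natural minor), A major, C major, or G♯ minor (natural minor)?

Triads of F major: F (I), Gm (ii), Am (iii), B♭ (IV), C (V), Dm (vi), Edim (vii°).
E♭ minor (natural minor) shares 0: none.
A major shares 0: none.
C major shares 4: F, Am, C, Dm.
G♯ minor (natural minor) shares 0: none.
The most common triads (4) are shared with C major.

C major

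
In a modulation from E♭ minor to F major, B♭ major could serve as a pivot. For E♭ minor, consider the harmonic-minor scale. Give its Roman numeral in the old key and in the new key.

V in E♭ minor; IV in F major

The scale of E♭ minor (harmonic minor) is E♭ F G♭ A♭ B♭ C♭ D; B♭ is degree 5, and the triad built there (B♭-D-F) is major, so it is V.
The scale of F major is F G A B♭ C D E; B♭ is degree 4, and the triad built there (B♭-D-F) is major, so it is IV.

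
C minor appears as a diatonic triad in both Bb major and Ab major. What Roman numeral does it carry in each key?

ii in Bb major; iii in Ab major

The scale of Bb major is Bb C D Eb F G A; C is degree 2, and the triad built there (C-Eb-G) is minor, so it is ii.
The scale of Ab major is Ab Bb C Db Eb F G; C is degree 3, and the triad built there (C-Eb-G) is minor, so it is iii.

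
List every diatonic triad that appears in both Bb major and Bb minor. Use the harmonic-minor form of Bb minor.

F, Adim

Triads in Bb major: Bb (I), Cm (ii), Dm (iii), Eb (IV), F (V), Gm (vi), Adim (vii°).
Triads in Bb minor (harmonic minor): Bbm (i), Cdim (ii°), Dbaug (III+), Ebm (iv), F (V), Gb (VI), Adim (vii°).
Shared triads with their functions: F (V in Bb major, V in Bb minor); Adim (vii° in Bb major, vii° in Bb minor).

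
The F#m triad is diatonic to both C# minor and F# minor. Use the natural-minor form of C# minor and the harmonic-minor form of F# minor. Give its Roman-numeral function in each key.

The scale of C# minor (natural minor) is C# D# E F# G# A B; F# is degree 4, and the triad built there (F#-A-C#) is minor, so it is iv.
The scale of F# minor (harmonic minor) is F# G# A B C# D E#; F# is degree 1, and the triad built there (F#-A-C#) is minor, so it is i.

iv in C# minor; i in F# minor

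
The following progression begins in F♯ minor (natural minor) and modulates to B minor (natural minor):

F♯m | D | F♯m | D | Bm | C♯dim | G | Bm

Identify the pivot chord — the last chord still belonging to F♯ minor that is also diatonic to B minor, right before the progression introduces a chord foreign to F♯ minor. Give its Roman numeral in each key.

Chords diatonic to F♯ minor: F♯m, G♯dim, A, Bm, C♯m, D, E.
Reading the progression, the first chord not in that set is C♯dim, so the modulation leaves F♯ minor there.
The chord immediately before C♯dim is Bm, which is diatonic to both keys: iv in F♯ minor and i in B minor.

Bm — iv in F♯ minor, i in B minor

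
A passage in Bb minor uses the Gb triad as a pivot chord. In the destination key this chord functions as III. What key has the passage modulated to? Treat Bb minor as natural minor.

Eb minor

The numeral III denotes a major triad on scale degree 3. With Gb on degree 3, the tonic of the new key is Eb.
Degree 3 carries a major triad in natural-minor keys, so the destination is Eb minor.
Check: the diatonic triads of Eb minor (natural minor) are Ebm (i), Fdim (ii°), Gb (III), Abm (iv), Bbm (v), Cb (VI), Db (VII) — Gb is indeed III.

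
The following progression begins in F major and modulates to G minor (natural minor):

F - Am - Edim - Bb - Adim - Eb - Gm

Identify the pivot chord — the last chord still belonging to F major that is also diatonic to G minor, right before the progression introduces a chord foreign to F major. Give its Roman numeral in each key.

Chords diatonic to F major: F, Gm, Am, Bb, C, Dm, Edim.
Reading the progression, the first chord not in that set is Adim, so the modulation leaves F major there.
The chord immediately before Adim is Bb, which is diatonic to both keys: IV in F major and III in G minor.

Bb — IV in F major, III in G minor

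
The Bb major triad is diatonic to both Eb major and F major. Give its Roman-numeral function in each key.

The scale of Eb major is Eb F G Ab Bb C D; Bb is degree 5, and the triad built there (Bb-D-F) is major, so it is V.
The scale of F major is F G A Bb C D E; Bb is degree 4, and the triad built there (Bb-D-F) is major, so it is IV.

V in Eb major; IV in F major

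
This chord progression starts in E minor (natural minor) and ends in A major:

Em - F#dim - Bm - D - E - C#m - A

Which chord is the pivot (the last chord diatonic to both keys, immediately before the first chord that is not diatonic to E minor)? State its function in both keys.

D — VII in E minor, IV in A major

Chords diatonic to E minor: Em, F#dim, G, Am, Bm, C, D.
Reading the progression, the first chord not in that set is E, so the modulation leaves E minor there.
The chord immediately before E is D, which is diatonic to both keys: VII in E minor and IV in A major.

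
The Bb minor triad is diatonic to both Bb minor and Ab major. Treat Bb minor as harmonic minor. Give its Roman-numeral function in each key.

The scale of Bb minor (harmonic minor) is Bb C Db Eb F Gb A; Bb is degree 1, and the triad built there (Bb-Db-F) is minor, so it is i.
The scale of Ab major is Ab Bb C Db Eb F G; Bb is degree 2, and the triad built there (Bb-Db-F) is minor, so it is ii.

i in Bb minor; ii in Ab major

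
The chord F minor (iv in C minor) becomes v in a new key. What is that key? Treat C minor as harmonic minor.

The numeral v denotes a minor triad on scale degree 5. With F on degree 5, the tonic of the new key is Bb.
Degree 5 carries a minor triad in natural-minor keys, so the destination is Bb minor.
Check: the diatonic triads of Bb minor (natural minor) are Bbm (i), Cdim (ii°), Db (III), Ebm (iv), Fm (v), Gb (VI), Ab (VII) — F minor is indeed v.

Bb minor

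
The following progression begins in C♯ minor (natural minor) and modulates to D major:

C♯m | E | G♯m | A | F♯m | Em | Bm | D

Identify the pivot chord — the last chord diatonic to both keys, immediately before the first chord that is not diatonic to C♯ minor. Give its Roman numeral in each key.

F♯m — iv in C♯ minor, iii in D major

Chords diatonic to C♯ minor: C♯m, D♯dim, E, F♯m, G♯m, A, B.
Reading the progression, the first chord not in that set is Em, so the modulation leaves C♯ minor there.
The chord immediately before Em is F♯m, which is diatonic to both keys: iv in C♯ minor and iii in D major.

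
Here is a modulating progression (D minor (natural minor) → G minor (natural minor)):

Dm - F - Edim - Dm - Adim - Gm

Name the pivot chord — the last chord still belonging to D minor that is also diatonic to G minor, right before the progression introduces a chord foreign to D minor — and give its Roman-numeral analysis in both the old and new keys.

Chords diatonic to D minor: Dm, Edim, F, Gm, Am, Bb, C.
Reading the progression, the first chord not in that set is Adim, so the modulation leaves D minor there.
The chord immediately before Adim is Dm, which is diatonic to both keys: i in D minor and v in G minor.

Dm — i in D minor, v in G minor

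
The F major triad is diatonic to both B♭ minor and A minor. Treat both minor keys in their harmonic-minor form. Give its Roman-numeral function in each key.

The scale of B♭ minor (harmonic minor) is B♭ C D♭ E♭ F G♭ A; F is degree 5, and the triad built there (F-A-C) is major, so it is V.
The scale of A minor (harmonic minor) is A B C D E F G♯; F is degree 6, and the triad built there (F-A-C) is major, so it is VI.

V in B♭ minor; VI in A minor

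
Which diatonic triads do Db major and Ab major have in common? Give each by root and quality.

Db, Fm, Ab, Bbm

Triads in Db major: Db major (I), Eb minor (ii), F minor (iii), Gb major (IV), Ab major (V), Bb minor (vi), C diminished (vii°).
Triads in Ab major: Ab major (I), Bb minor (ii), C minor (iii), Db major (IV), Eb major (V), F minor (vi), G diminished (vii°).
Shared triads with their functions: Db major (I in Db major, IV in Ab major); F minor (iii in Db major, vi in Ab major); Ab major (V in Db major, I in Ab major); Bb minor (vi in Db major, ii in Ab major).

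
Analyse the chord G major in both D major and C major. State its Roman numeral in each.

IV in D major; V in C major

The scale of D major is D E F# G A B C#; G is degree 4, and the triad built there (G-B-D) is major, so it is IV.
The scale of C major is C D E F G A B; G is degree 5, and the triad built there (G-B-D) is major, so it is V.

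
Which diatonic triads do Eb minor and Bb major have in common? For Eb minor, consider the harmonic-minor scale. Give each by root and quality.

Bb

Triads in Eb minor (harmonic minor): Ebm (i), Fdim (ii°), Gbaug (III+), Abm (iv), Bb (V), Cb (VI), Ddim (vii°).
Triads in Bb major: Bb (I), Cm (ii), Dm (iii), Eb (IV), F (V), Gm (vi), Adim (vii°).
Shared triads with their functions: Bb (V in Eb minor, I in Bb major).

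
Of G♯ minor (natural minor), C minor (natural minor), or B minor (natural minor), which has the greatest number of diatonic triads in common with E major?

Triads of E major: E major (I), F♯ minor (ii), G♯ minor (iii), A major (IV), B major (V), C♯ minor (vi), D♯ diminished (vii°).
G♯ minor (natural minor) shares 4: E, G♯m, B, C♯m.
C minor (natural minor) shares 0: none.
B minor (natural minor) shares 2: F♯m, A.
The most common triads (4) are shared with G♯ minor.

G♯ minor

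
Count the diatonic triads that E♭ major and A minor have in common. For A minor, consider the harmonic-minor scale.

0

Diatonic triads of E♭ major: E♭ major (I), F minor (ii), G minor (iii), A♭ major (IV), B♭ major (V), C minor (vi), D diminished (vii°).
Diatonic triads of A minor (harmonic minor): A minor (i), B diminished (ii°), C augmented (III+), D minor (iv), E major (V), F major (VI), G♯ diminished (vii°).
No triad has the same root and quality in both keys.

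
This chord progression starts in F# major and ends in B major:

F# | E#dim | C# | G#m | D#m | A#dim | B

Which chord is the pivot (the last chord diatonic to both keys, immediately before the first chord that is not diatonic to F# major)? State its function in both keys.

D#m — vi in F# major, iii in B major

Chords diatonic to F# major: F#, G#m, A#m, B, C#, D#m, E#dim.
Reading the progression, the first chord not in that set is A#dim, so the modulation leaves F# major there.
The chord immediately before A#dim is D#m, which is diatonic to both keys: vi in F# major and iii in B major.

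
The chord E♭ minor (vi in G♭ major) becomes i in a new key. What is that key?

E♭ minor

The numeral i denotes a minor triad on scale degree 1. With E♭ on degree 1, the tonic of the new key is E♭.
Degree 1 carries a minor triad in minor keys, so the destination is E♭ minor.
Check: the diatonic triads of E♭ minor (natural minor) are E♭m (i), Fdim (ii°), G♭ (III), A♭m (iv), B♭m (v), C♭ (VI), D♭ (VII) — E♭ minor is indeed i.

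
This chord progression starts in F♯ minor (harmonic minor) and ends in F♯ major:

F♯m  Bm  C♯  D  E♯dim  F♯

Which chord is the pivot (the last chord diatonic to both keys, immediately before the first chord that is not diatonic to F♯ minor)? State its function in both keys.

E♯dim — vii° in F♯ minor, vii° in F♯ major

Chords diatonic to F♯ minor: F♯m, G♯dim, Aaug, Bm, C♯, D, E♯dim.
Reading the progression, the first chord not in that set is F♯, so the modulation leaves F♯ minor there.
The chord immediately before F♯ is E♯dim, which is diatonic to both keys: vii° in F♯ minor and vii° in F♯ major.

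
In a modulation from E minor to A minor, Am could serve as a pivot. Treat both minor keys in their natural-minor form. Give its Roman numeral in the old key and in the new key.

The scale of E minor (natural minor) is E F♯ G A B C D; A is degree 4, and the triad built there (A-C-E) is minor, so it is iv.
The scale of A minor (natural minor) is A B C D E F G; A is degree 1, and the triad built there (A-C-E) is minor, so it is i.

iv in E minor; i in A minor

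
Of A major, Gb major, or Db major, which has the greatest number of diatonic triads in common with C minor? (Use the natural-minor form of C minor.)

Db major

Triads of C minor (natural minor): C minor (i), D diminished (ii°), Eb major (III), F minor (iv), G minor (v), Ab major (VI), Bb major (VII).
A major shares 0: none.
Gb major shares 0: none.
Db major shares 2: Fm, Ab.
The most common triads (2) are shared with Db major.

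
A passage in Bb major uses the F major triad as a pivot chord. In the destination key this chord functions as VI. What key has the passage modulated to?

The numeral VI denotes a major triad on scale degree 6. With F on degree 6, the tonic of the new key is A.
Degree 6 carries a major triad in minor keys, so the destination is A minor.
Check: the diatonic triads of A minor (natural minor) are Am (i), Bdim (ii°), C (III), Dm (iv), Em (v), F (VI), G (VII) — F major is indeed VI.

A minor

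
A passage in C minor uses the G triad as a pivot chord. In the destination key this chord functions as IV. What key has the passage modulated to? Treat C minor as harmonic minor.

The numeral IV denotes a major triad on scale degree 4. With G on degree 4, the tonic of the new key is D.
Degree 4 carries a major triad in major keys, so the destination is D major.
Check: the diatonic triads of D major are D (I), Em (ii), F#m (iii), G (IV), A (V), Bm (vi), C#dim (vii°) — G is indeed IV.

D major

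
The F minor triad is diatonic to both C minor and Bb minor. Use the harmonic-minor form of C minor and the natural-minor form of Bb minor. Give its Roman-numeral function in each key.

iv in C minor; v in Bb minor

The scale of C minor (harmonic minor) is C D Eb F G Ab B; F is degree 4, and the triad built there (F-Ab-C) is minor, so it is iv.
The scale of Bb minor (natural minor) is Bb C Db Eb F Gb Ab; F is degree 5, and the triad built there (F-Ab-C) is minor, so it is v.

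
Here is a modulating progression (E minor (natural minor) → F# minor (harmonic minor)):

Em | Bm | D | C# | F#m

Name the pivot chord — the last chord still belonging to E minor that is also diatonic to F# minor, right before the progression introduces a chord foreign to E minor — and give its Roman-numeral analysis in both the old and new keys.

D — VII in E minor, VI in F# minor

Chords diatonic to E minor: Em, F#dim, G, Am, Bm, C, D.
Reading the progression, the first chord not in that set is C#, so the modulation leaves E minor there.
The chord immediately before C# is D, which is diatonic to both keys: VII in E minor and VI in F# minor.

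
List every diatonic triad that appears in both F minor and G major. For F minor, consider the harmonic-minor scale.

C

Triads in F minor (harmonic minor): Fm (i), Gdim (ii°), Abaug (III+), Bbm (iv), C (V), Db (VI), Edim (vii°).
Triads in G major: G (I), Am (ii), Bm (iii), C (IV), D (V), Em (vi), F#dim (vii°).
Shared triads with their functions: C (V in F minor, IV in G major).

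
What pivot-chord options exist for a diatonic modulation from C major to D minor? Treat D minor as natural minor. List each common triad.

C, Dm, F, Am

Triads in C major: C (I), Dm (ii), Em (iii), F (IV), G (V), Am (vi), Bdim (vii°).
Triads in D minor (natural minor): Dm (i), Edim (ii°), F (III), Gm (iv), Am (v), Bb (VI), C (VII).
Shared triads with their functions: C (I in C major, VII in D minor); Dm (ii in C major, i in D minor); F (IV in C major, III in D minor); Am (vi in C major, v in D minor).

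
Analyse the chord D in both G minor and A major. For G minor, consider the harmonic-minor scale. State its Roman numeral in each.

V in G minor; IV in A major

The scale of G minor (harmonic minor) is G A Bb C D Eb F#; D is degree 5, and the triad built there (D-F#-A) is major, so it is V.
The scale of A major is A B C# D E F# G#; D is degree 4, and the triad built there (D-F#-A) is major, so it is IV.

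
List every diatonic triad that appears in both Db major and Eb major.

Triads in Db major: Db (I), Ebm (ii), Fm (iii), Gb (IV), Ab (V), Bbm (vi), Cdim (vii°).
Triads in Eb major: Eb (I), Fm (ii), Gm (iii), Ab (IV), Bb (V), Cm (vi), Ddim (vii°).
Shared triads with their functions: Fm (iii in Db major, ii in Eb major); Ab (V in Db major, IV in Eb major).

Fm, Ab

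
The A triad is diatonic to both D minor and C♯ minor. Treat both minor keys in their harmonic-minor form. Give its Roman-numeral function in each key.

V in D minor; VI in C♯ minor

The scale of D minor (harmonic minor) is D E F G A B♭ C♯; A is degree 5, and the triad built there (A-C♯-E) is major, so it is V.
The scale of C♯ minor (harmonic minor) is C♯ D♯ E F♯ G♯ A B♯; A is degree 6, and the triad built there (A-C♯-E) is major, so it is VI.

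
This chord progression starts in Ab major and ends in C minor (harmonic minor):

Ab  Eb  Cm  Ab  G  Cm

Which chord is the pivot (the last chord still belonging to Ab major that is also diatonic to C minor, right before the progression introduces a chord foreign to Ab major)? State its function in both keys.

Chords diatonic to Ab major: Ab, Bbm, Cm, Db, Eb, Fm, Gdim.
Reading the progression, the first chord not in that set is G, so the modulation leaves Ab major there.
The chord immediately before G is Ab, which is diatonic to both keys: I in Ab major and VI in C minor.

Ab — I in Ab major, VI in C minor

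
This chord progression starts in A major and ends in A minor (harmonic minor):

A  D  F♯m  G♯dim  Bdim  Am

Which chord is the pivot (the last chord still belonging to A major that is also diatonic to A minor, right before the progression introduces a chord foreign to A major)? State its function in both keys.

Chords diatonic to A major: A, Bm, C♯m, D, E, F♯m, G♯dim.
Reading the progression, the first chord not in that set is Bdim, so the modulation leaves A major there.
The chord immediately before Bdim is G♯dim, which is diatonic to both keys: vii° in A major and vii° in A minor.

G♯dim — vii° in A major, vii° in A minor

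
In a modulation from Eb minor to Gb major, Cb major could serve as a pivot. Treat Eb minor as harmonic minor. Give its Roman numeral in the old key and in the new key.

VI in Eb minor; IV in Gb major

The scale of Eb minor (harmonic minor) is Eb F Gb Ab Bb Cb D; Cb is degree 6, and the triad built there (Cb-Eb-Gb) is major, so it is VI.
The scale of Gb major is Gb Ab Bb Cb Db Eb F; Cb is degree 4, and the triad built there (Cb-Eb-Gb) is major, so it is IV.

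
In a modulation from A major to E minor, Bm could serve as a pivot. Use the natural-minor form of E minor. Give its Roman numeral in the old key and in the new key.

The scale of A major is A B C# D E F# G#; B is degree 2, and the triad built there (B-D-F#) is minor, so it is ii.
The scale of E minor (natural minor) is E F# G A B C D; B is degree 5, and the triad built there (B-D-F#) is minor, so it is v.

ii in A major; v in E minor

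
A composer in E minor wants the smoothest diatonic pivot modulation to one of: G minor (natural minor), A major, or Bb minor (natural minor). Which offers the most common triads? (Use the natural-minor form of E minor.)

Triads of E minor (natural minor): Em (i), F#dim (ii°), G (III), Am (iv), Bm (v), C (VI), D (VII).
G minor (natural minor) shares 0: none.
A major shares 2: Bm, D.
Bb minor (natural minor) shares 0: none.
The most common triads (2) are shared with A major.

A major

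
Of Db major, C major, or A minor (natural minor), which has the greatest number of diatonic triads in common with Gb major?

Triads of Gb major: Gb (I), Abm (ii), Bbm (iii), Cb (IV), Db (V), Ebm (vi), Fdim (vii°).
Db major shares 4: Gb, Bbm, Db, Ebm.
C major shares 0: none.
A minor (natural minor) shares 0: none.
The most common triads (4) are shared with Db major.

Db major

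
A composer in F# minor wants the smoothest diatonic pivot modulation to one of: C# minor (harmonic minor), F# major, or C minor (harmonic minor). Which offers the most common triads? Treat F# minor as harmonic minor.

Triads of F# minor (harmonic minor): F#m (i), G#dim (ii°), Aaug (III+), Bm (iv), C# (V), D (VI), E#dim (vii°).
C# minor (harmonic minor) shares 1: F#m.
F# major shares 2: C#, E#dim.
C minor (harmonic minor) shares 0: none.
The most common triads (2) are shared with F# major.

F# major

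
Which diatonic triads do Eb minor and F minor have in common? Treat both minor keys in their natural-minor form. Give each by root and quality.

Bbm, Db

Triads in Eb minor (natural minor): Eb minor (i), F diminished (ii°), Gb major (III), Ab minor (iv), Bb minor (v), Cb major (VI), Db major (VII).
Triads in F minor (natural minor): F minor (i), G diminished (ii°), Ab major (III), Bb minor (iv), C minor (v), Db major (VI), Eb major (VII).
Shared triads with their functions: Bb minor (v in Eb minor, iv in F minor); Db major (VII in Eb minor, VI in F minor).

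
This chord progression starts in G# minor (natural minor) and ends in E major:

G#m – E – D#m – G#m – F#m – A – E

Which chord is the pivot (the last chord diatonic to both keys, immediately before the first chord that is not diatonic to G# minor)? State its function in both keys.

Chords diatonic to G# minor: G#m, A#dim, B, C#m, D#m, E, F#.
Reading the progression, the first chord not in that set is F#m, so the modulation leaves G# minor there.
The chord immediately before F#m is G#m, which is diatonic to both keys: i in G# minor and iii in E major.

G#m — i in G# minor, iii in E major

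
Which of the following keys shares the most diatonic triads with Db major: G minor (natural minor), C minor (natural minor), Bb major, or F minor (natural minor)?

Triads of Db major: Db major (I), Eb minor (ii), F minor (iii), Gb major (IV), Ab major (V), Bb minor (vi), C diminished (vii°).
G minor (natural minor) shares 0: none.
C minor (natural minor) shares 2: Fm, Ab.
Bb major shares 0: none.
F minor (natural minor) shares 4: Db, Fm, Ab, Bbm.
The most common triads (4) are shared with F minor.

F minor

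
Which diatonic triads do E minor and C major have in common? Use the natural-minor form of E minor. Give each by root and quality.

Triads in E minor (natural minor): Em (i), F#dim (ii°), G (III), Am (iv), Bm (v), C (VI), D (VII).
Triads in C major: C (I), Dm (ii), Em (iii), F (IV), G (V), Am (vi), Bdim (vii°).
Shared triads with their functions: Em (i in E minor, iii in C major); G (III in E minor, V in C major); Am (iv in E minor, vi in C major); C (VI in E minor, I in C major).

Em, G, Am, C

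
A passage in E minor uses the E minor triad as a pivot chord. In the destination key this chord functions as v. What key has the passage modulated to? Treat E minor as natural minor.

A minor

The numeral v denotes a minor triad on scale degree 5. With E on degree 5, the tonic of the new key is A.
Degree 5 carries a minor triad in natural-minor keys, so the destination is A minor.
Check: the diatonic triads of A minor (natural minor) are Am (i), Bdim (ii°), C (III), Dm (iv), Em (v), F (VI), G (VII) — E minor is indeed v.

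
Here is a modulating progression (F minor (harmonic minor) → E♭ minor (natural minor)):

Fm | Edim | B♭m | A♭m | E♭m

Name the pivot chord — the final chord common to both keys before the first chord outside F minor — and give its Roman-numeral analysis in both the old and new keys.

B♭m — iv in F minor, v in E♭ minor

Chords diatonic to F minor: Fm, Gdim, A♭aug, B♭m, C, D♭, Edim.
Reading the progression, the first chord not in that set is A♭m, so the modulation leaves F minor there.
The chord immediately before A♭m is B♭m, which is diatonic to both keys: iv in F minor and v in E♭ minor.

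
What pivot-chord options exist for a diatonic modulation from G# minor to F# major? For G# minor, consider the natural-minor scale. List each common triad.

Triads in G# minor (natural minor): G# minor (i), A# diminished (ii°), B major (III), C# minor (iv), D# minor (v), E major (VI), F# major (VII).
Triads in F# major: F# major (I), G# minor (ii), A# minor (iii), B major (IV), C# major (V), D# minor (vi), E# diminished (vii°).
Shared triads with their functions: G# minor (i in G# minor, ii in F# major); B major (III in G# minor, IV in F# major); D# minor (v in G# minor, vi in F# major); F# major (VII in G# minor, I in F# major).

G#m, B, D#m, F#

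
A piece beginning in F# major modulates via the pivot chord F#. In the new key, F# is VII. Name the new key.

G# minor

The numeral VII denotes a major triad on scale degree 7. With F# on degree 7, the tonic of the new key is G#.
Degree 7 carries a major triad in natural-minor keys, so the destination is G# minor.
Check: the diatonic triads of G# minor (natural minor) are G#m (i), A#dim (ii°), B (III), C#m (iv), D#m (v), E (VI), F# (VII) — F# is indeed VII.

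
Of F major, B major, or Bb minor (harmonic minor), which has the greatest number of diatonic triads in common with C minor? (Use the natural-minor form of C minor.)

Triads of C minor (natural minor): Cm (i), Ddim (ii°), Eb (III), Fm (iv), Gm (v), Ab (VI), Bb (VII).
F major shares 2: Gm, Bb.
B major shares 0: none.
Bb minor (harmonic minor) shares 0: none.
The most common triads (2) are shared with F major.

F major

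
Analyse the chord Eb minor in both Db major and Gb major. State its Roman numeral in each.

ii in Db major; vi in Gb major

The scale of Db major is Db Eb F Gb Ab Bb C; Eb is degree 2, and the triad built there (Eb-Gb-Bb) is minor, so it is ii.
The scale of Gb major is Gb Ab Bb Cb Db Eb F; Eb is degree 6, and the triad built there (Eb-Gb-Bb) is minor, so it is vi.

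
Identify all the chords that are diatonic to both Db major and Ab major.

Db, Fm, Ab, Bbm

Triads in Db major: Db (I), Ebm (ii), Fm (iii), Gb (IV), Ab (V), Bbm (vi), Cdim (vii°).
Triads in Ab major: Ab (I), Bbm (ii), Cm (iii), Db (IV), Eb (V), Fm (vi), Gdim (vii°).
Shared triads with their functions: Db (I in Db major, IV in Ab major); Fm (iii in Db major, vi in Ab major); Ab (V in Db major, I in Ab major); Bbm (vi in Db major, ii in Ab major).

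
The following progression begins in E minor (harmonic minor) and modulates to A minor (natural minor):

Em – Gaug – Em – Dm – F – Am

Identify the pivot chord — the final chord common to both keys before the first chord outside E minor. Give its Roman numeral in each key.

Chords diatonic to E minor: Em, F#dim, Gaug, Am, B, C, D#dim.
Reading the progression, the first chord not in that set is Dm, so the modulation leaves E minor there.
The chord immediately before Dm is Em, which is diatonic to both keys: i in E minor and v in A minor.

Em — i in E minor, v in A minor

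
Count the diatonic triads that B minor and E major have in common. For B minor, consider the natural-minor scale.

2

Diatonic triads of B minor (natural minor): Bm (i), C#dim (ii°), D (III), Em (iv), F#m (v), G (VI), A (VII).
Diatonic triads of E major: E (I), F#m (ii), G#m (iii), A (IV), B (V), C#m (vi), D#dim (vii°).
Matching root and quality in both lists: F#m, A.
That gives 2 common triads.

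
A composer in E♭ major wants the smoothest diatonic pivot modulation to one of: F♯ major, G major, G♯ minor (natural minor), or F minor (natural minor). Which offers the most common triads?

F minor

Triads of E♭ major: E♭ major (I), F minor (ii), G minor (iii), A♭ major (IV), B♭ major (V), C minor (vi), D diminished (vii°).
F♯ major shares 0: none.
G major shares 0: none.
G♯ minor (natural minor) shares 0: none.
F minor (natural minor) shares 4: E♭, Fm, A♭, Cm.
The most common triads (4) are shared with F minor.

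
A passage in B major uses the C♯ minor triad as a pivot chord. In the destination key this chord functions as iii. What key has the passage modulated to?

The numeral iii denotes a minor triad on scale degree 3. With C♯ on degree 3, the tonic of the new key is A.
Degree 3 carries a minor triad in major keys, so the destination is A major.
Check: the diatonic triads of A major are A (I), Bm (ii), C♯m (iii), D (IV), E (V), F♯m (vi), G♯dim (vii°) — C♯ minor is indeed iii.

A major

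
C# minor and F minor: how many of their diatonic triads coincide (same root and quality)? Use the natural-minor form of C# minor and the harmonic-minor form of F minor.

Diatonic triads of C# minor (natural minor): C#m (i), D#dim (ii°), E (III), F#m (iv), G#m (v), A (VI), B (VII).
Diatonic triads of F minor (harmonic minor): Fm (i), Gdim (ii°), Abaug (III+), Bbm (iv), C (V), Db (VI), Edim (vii°).
No triad has the same root and quality in both keys.

0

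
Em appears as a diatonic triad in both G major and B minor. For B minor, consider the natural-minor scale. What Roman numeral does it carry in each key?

The scale of G major is G A B C D E F#; E is degree 6, and the triad built there (E-G-B) is minor, so it is vi.
The scale of B minor (natural minor) is B C# D E F# G A; E is degree 4, and the triad built there (E-G-B) is minor, so it is iv.

vi in G major; iv in B minor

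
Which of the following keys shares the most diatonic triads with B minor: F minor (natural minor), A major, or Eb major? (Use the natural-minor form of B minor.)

A major

Triads of B minor (natural minor): B minor (i), C# diminished (ii°), D major (III), E minor (iv), F# minor (v), G major (VI), A major (VII).
F minor (natural minor) shares 0: none.
A major shares 4: Bm, D, F#m, A.
Eb major shares 0: none.
The most common triads (4) are shared with A major.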